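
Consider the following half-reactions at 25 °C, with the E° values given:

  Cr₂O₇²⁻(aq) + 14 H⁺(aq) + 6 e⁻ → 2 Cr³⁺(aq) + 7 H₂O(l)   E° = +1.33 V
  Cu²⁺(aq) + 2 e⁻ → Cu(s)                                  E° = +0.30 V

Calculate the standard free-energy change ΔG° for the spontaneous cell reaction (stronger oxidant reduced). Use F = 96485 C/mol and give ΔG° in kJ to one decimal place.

Cr₂O₇²⁻/Cr³⁺ (E° = +1.33 V) is the cathode; Cu²⁺/Cu (E° = +0.30 V) is the anode, so E°cell = +1.03 V.
Balancing electrons gives n = 6 (lcm of 6 and 2).
ΔG° = −nFE° = −(6)(96485)(+1.03) = -596,277 J = -596.3 kJ.

-596.3 kJ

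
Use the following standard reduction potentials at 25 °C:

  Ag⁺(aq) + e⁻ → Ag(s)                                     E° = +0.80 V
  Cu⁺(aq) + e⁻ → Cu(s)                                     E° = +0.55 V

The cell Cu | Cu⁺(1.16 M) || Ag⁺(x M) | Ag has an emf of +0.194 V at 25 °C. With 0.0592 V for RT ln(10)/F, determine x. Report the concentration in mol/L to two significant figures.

0.13 M

Ag⁺/Ag is the cathode, Cu⁺/Cu the anode: E°cell = +0.25 V, n = 1.
Overall reaction: Ag⁺(aq) + Cu(s) → Ag(s) + Cu⁺(aq); Q = [Cu⁺]^1/[Ag⁺]^1.
From E = E° − (0.0592/n) log Q: log Q = (E° − E)·n/0.0592 = (+0.25 − (+0.194))·1/0.0592 = 0.9459.
So 1·log[Ag⁺] = 1·log(1.16) − log Q = 0.0645 − (0.9459) = -0.8814; [Ag⁺] = 10^(-0.8814) ≈ 0.13 M.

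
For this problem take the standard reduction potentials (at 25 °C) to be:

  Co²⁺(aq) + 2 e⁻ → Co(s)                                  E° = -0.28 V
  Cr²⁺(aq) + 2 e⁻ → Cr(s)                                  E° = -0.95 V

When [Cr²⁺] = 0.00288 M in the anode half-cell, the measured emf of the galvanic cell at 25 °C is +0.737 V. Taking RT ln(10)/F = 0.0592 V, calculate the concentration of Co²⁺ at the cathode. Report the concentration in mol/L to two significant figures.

Co²⁺/Co is the cathode, Cr²⁺/Cr the anode: E°cell = +0.67 V, n = 2.
Overall reaction: Co²⁺(aq) + Cr(s) → Co(s) + Cr²⁺(aq); Q = [Cr²⁺]^1/[Co²⁺]^1.
From E = E° − (0.0592/n) log Q: log Q = (E° − E)·n/0.0592 = (+0.67 − (+0.737))·2/0.0592 = -2.2635.
So 1·log[Co²⁺] = 1·log(0.00288) − log Q = -2.5406 − (-2.2635) = -0.2771; [Co²⁺] = 10^(-0.2771) ≈ 0.53 M.

0.53 M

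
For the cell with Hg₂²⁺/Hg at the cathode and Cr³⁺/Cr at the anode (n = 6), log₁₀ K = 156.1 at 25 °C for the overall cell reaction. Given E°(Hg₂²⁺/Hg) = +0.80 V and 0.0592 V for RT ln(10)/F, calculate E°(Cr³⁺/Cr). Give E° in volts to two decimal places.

-0.74 V

E°cell = (0.0592/n)·log K = (0.0592/6)(156.1) = +1.540 V.
Since Hg₂²⁺/Hg is the cathode and Cr³⁺/Cr the anode, E°cell = E°(Hg₂²⁺/Hg) − E°(Cr³⁺/Cr).
So E°(Cr³⁺/Cr) = E°(Hg₂²⁺/Hg) − E°cell = (+0.80) − (+1.540) = -0.74 V.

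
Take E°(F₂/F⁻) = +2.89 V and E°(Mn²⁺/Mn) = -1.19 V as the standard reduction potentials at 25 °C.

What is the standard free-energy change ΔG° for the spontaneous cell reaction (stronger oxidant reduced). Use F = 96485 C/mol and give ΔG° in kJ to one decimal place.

-787.3 kJ

F₂/F⁻ (E° = +2.89 V) is the cathode; Mn²⁺/Mn (E° = -1.19 V) is the anode, so E°cell = +4.08 V.
Balancing electrons gives n = 2 (lcm of 2 and 2).
ΔG° = −nFE° = −(2)(96485)(+4.08) = -787,318 J = -787.3 kJ.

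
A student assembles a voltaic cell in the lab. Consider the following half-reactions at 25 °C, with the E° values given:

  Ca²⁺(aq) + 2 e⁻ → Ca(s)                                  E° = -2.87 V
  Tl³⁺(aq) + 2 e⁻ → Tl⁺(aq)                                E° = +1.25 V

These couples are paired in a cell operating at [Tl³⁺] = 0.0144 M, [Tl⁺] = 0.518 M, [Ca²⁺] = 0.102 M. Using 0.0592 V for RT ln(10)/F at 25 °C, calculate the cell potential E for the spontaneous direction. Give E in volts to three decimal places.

Tl³⁺/Tl⁺ is the cathode (higher E°), Ca²⁺/Ca the anode: E°cell = +1.25 − (-2.87) = +4.12 V, n = 2.
Overall: Tl³⁺(aq) + Ca(s) → Tl⁺(aq) + Ca²⁺(aq)
Q = [Tl⁺]·[Ca²⁺] / ([Tl³⁺]); log Q = 0.565.
E = E° − (0.0592/n) log Q = +4.12 − (0.0592/2)(0.565) = +4.103 V.

+4.103 V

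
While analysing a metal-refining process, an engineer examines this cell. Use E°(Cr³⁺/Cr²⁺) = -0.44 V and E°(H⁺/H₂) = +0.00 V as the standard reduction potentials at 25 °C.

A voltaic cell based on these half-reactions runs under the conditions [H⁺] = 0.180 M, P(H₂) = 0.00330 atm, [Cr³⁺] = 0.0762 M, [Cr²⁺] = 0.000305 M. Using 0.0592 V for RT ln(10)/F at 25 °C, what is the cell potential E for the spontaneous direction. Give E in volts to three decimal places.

+0.327 V

H⁺/H₂ is the cathode (higher E°), Cr³⁺/Cr²⁺ the anode: E°cell = +0.00 − (-0.44) = +0.44 V, n = 2.
Overall: 2 H⁺(aq) + 2 Cr²⁺(aq) → H₂(g) + 2 Cr³⁺(aq)
Q = P(H₂)·[Cr³⁺]^2 / ([H⁺]^2·[Cr²⁺]^2); log Q = 3.803.
E = E° − (0.0592/n) log Q = +0.44 − (0.0592/2)(3.803) = +0.327 V.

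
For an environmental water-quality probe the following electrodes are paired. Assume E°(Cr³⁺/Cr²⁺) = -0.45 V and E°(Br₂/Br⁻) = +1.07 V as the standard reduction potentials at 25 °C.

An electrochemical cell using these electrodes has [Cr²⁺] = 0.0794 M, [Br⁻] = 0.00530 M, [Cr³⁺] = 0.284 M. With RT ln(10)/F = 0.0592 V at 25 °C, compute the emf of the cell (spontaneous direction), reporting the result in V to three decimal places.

+1.622 V

Br₂/Br⁻ is the cathode (higher E°), Cr³⁺/Cr²⁺ the anode: E°cell = +1.07 − (-0.45) = +1.52 V, n = 2.
Overall: Br₂(l) + 2 Cr²⁺(aq) → 2 Br⁻(aq) + 2 Cr³⁺(aq)
Q = [Br⁻]^2·[Cr³⁺]^2 / ([Cr²⁺]^2); log Q = -3.444.
E = E° − (0.0592/n) log Q = +1.52 − (0.0592/2)(-3.444) = +1.622 V.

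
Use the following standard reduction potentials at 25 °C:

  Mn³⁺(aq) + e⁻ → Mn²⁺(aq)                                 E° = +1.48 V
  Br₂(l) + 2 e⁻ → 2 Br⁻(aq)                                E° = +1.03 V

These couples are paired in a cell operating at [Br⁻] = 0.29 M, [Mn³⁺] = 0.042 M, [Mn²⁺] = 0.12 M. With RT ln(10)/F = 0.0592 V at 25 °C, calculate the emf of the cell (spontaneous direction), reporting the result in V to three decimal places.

Mn³⁺/Mn²⁺ is the cathode (higher E°), Br₂/Br⁻ the anode: E°cell = +1.48 − (+1.03) = +0.45 V, n = 2.
Overall: 2 Mn³⁺(aq) + 2 Br⁻(aq) → 2 Mn²⁺(aq) + Br₂(l)
Q = [Mn²⁺]^2 / ([Mn³⁺]^2·[Br⁻]^2); log Q = 1.987.
E = E° − (0.0592/n) log Q = +0.45 − (0.0592/2)(1.987) = +0.391 V.

+0.391 V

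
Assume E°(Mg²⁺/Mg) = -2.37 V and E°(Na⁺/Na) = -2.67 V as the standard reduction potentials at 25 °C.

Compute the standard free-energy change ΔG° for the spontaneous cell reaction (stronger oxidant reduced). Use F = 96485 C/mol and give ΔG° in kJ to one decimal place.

-57.9 kJ

Mg²⁺/Mg (E° = -2.37 V) is the cathode; Na⁺/Na (E° = -2.67 V) is the anode, so E°cell = +0.30 V.
Balancing electrons gives n = 2 (lcm of 2 and 1).
ΔG° = −nFE° = −(2)(96485)(+0.30) = -57,891 J = -57.9 kJ.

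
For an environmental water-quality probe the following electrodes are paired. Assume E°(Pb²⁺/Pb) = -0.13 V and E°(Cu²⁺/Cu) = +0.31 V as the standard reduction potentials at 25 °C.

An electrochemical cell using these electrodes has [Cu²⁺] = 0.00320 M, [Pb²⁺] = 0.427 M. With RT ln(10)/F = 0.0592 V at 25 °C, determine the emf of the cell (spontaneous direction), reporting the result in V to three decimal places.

+0.377 V

Cu²⁺/Cu is the cathode (higher E°), Pb²⁺/Pb the anode: E°cell = +0.31 − (-0.13) = +0.44 V, n = 2.
Overall: Cu²⁺(aq) + Pb(s) → Cu(s) + Pb²⁺(aq)
Q = [Pb²⁺] / ([Cu²⁺]); log Q = 2.125.
E = E° − (0.0592/n) log Q = +0.44 − (0.0592/2)(2.125) = +0.377 V.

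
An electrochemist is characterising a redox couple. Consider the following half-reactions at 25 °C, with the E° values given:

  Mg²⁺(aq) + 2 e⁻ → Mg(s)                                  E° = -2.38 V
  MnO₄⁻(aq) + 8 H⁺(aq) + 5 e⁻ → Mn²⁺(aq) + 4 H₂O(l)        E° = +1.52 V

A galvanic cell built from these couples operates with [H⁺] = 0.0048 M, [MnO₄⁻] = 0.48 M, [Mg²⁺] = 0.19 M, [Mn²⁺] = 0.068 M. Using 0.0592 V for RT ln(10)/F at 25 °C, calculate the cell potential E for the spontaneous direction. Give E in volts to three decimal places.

MnO₄⁻/Mn²⁺ is the cathode (higher E°), Mg²⁺/Mg the anode: E°cell = +1.52 − (-2.38) = +3.90 V, n = 10.
Overall: 2 MnO₄⁻(aq) + 16 H⁺(aq) + 5 Mg(s) → 2 Mn²⁺(aq) + 8 H₂O(l) + 5 Mg²⁺(aq)
Q = [Mn²⁺]^2·[Mg²⁺]^5 / ([MnO₄⁻]^2·[H⁺]^16); log Q = 31.796.
E = E° − (0.0592/n) log Q = +3.90 − (0.0592/10)(31.796) = +3.712 V.

+3.712 V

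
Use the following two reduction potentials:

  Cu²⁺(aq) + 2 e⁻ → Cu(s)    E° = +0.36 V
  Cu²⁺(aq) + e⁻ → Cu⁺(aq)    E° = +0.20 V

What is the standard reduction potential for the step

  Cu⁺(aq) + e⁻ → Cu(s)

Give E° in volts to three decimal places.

+0.520 V

Sequential free energies add, so n₃E°₃ = n₁E°₁ + n₂E°₂.
With n₃ = 2, and the known step contributing 1×(+0.20) V, the unknown satisfies 1·E° = 2×(+0.36) − 1×(+0.20) = +0.520.
E° = +0.520 / 1 = +0.520 V.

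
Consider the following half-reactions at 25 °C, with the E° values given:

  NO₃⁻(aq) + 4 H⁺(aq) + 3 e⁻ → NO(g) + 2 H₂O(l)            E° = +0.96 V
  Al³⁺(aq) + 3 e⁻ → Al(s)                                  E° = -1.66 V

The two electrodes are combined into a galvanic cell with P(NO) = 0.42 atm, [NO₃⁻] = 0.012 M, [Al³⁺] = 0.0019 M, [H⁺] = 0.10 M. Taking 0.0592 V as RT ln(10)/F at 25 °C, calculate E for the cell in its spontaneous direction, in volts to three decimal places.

+2.564 V

NO₃⁻/NO is the cathode (higher E°), Al³⁺/Al the anode: E°cell = +0.96 − (-1.66) = +2.62 V, n = 3.
Overall: NO₃⁻(aq) + 4 H⁺(aq) + Al(s) → NO(g) + 2 H₂O(l) + Al³⁺(aq)
Q = P(NO)·[Al³⁺] / ([NO₃⁻]·[H⁺]^4); log Q = 2.823.
E = E° − (0.0592/n) log Q = +2.62 − (0.0592/3)(2.823) = +2.564 V.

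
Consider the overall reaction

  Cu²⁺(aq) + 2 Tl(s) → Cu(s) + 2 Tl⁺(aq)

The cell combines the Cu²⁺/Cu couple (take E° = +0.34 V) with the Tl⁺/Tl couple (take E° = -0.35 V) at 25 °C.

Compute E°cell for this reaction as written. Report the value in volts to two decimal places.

+0.69 V

The Cu²⁺/Cu couple has the higher reduction potential, so it is the cathode; Tl⁺/Tl is oxidised at the anode.
E°cell = E°(cathode) − E°(anode) = (+0.34) − (-0.35) = +0.69 V.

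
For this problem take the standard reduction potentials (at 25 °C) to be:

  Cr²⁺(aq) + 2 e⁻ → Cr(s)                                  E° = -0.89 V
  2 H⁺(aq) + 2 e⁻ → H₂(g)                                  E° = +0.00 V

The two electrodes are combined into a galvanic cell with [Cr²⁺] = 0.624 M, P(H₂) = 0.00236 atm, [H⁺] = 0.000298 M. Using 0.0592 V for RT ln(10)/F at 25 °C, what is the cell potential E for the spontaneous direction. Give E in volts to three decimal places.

+0.765 V

H⁺/H₂ is the cathode (higher E°), Cr²⁺/Cr the anode: E°cell = +0.00 − (-0.89) = +0.89 V, n = 2.
Overall: 2 H⁺(aq) + Cr(s) → H₂(g) + Cr²⁺(aq)
Q = P(H₂)·[Cr²⁺] / ([H⁺]^2); log Q = 4.220.
E = E° − (0.0592/n) log Q = +0.89 − (0.0592/2)(4.220) = +0.765 V.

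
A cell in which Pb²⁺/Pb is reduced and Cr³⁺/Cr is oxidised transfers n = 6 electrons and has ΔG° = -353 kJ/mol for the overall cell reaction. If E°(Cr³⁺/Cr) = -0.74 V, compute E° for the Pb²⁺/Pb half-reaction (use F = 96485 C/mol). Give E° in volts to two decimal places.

E°cell = −ΔG°/(nF) = −(-353×10³)/((6)(96485)) = +0.610 V.
Since Pb²⁺/Pb is the cathode and Cr³⁺/Cr the anode, E°cell = E°(Pb²⁺/Pb) − E°(Cr³⁺/Cr).
So E°(Pb²⁺/Pb) = E°cell + E°(Cr³⁺/Cr) = +0.610 + (-0.74) = -0.13 V.

-0.13 V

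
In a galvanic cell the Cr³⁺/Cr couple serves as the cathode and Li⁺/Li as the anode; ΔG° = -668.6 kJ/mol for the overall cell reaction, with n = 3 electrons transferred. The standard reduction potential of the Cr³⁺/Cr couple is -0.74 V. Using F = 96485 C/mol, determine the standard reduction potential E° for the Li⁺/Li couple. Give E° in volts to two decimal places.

E°cell = −ΔG°/(nF) = −(-668.6×10³)/((3)(96485)) = +2.310 V.
Since Cr³⁺/Cr is the cathode and Li⁺/Li the anode, E°cell = E°(Cr³⁺/Cr) − E°(Li⁺/Li).
So E°(Li⁺/Li) = E°(Cr³⁺/Cr) − E°cell = (-0.74) − (+2.310) = -3.05 V.

-3.05 V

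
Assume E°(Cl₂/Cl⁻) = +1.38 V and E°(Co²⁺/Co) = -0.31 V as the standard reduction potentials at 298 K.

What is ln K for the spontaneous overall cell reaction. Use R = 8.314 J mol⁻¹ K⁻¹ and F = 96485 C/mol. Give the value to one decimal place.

Cathode: Cl₂/Cl⁻; anode: Co²⁺/Co. E°cell = (+1.38) − (-0.31) = +1.69 V, with n = 2.
ΔG° = −nFE° = −RT ln K, so ln K = nFE°/(RT) = (2)(96485)(+1.69) / ((8.314)(298)) = 131.629.

131.6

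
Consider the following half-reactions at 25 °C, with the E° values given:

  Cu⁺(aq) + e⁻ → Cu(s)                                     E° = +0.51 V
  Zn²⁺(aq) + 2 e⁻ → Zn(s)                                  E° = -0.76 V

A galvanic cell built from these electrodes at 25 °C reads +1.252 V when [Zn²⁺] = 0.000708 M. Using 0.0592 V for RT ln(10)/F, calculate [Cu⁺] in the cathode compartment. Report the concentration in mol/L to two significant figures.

Cu⁺/Cu is the cathode, Zn²⁺/Zn the anode: E°cell = +1.27 V, n = 2.
Overall reaction: 2 Cu⁺(aq) + Zn(s) → 2 Cu(s) + Zn²⁺(aq); Q = [Zn²⁺]^1/[Cu⁺]^2.
From E = E° − (0.0592/n) log Q: log Q = (E° − E)·n/0.0592 = (+1.27 − (+1.252))·2/0.0592 = 0.6081.
So 2·log[Cu⁺] = 1·log(0.000708) − log Q = -3.1500 − (0.6081) = -3.7581; log[Cu⁺] = -3.7581 / 2 = -1.8791; [Cu⁺] = 10^(-1.8791) ≈ 0.013 M.

0.013 M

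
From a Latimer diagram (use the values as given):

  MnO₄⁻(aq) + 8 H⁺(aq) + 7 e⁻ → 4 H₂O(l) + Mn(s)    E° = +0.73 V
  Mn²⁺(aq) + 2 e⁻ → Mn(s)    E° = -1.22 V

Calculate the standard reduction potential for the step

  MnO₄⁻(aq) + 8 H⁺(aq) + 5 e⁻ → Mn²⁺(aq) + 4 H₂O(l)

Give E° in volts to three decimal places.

Sequential free energies add, so n₃E°₃ = n₁E°₁ + n₂E°₂.
With n₃ = 7, and the known step contributing 2×(-1.22) V, the unknown satisfies 5·E° = 7×(+0.73) − 2×(-1.22) = +7.550.
E° = +7.550 / 5 = +1.510 V.

+1.510 V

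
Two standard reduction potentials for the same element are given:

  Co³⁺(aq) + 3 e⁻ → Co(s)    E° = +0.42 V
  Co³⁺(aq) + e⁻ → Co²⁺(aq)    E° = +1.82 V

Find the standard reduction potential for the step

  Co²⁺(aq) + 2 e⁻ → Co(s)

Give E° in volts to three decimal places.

Sequential free energies add, so n₃E°₃ = n₁E°₁ + n₂E°₂.
With n₃ = 3, and the known step contributing 1×(+1.82) V, the unknown satisfies 2·E° = 3×(+0.42) − 1×(+1.82) = -0.560.
E° = -0.560 / 2 = -0.280 V.

-0.280 V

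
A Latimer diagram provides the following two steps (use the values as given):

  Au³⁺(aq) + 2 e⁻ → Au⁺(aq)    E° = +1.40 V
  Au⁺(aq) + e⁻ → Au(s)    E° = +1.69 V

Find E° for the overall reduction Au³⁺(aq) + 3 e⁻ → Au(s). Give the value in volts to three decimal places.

+1.497 V

Standard free energies of sequential steps add: ΔG°₃ = ΔG°₁ + ΔG°₂, so n₃E°₃ = n₁E°₁ + n₂E°₂.
E°₃ = (2×+1.40 + 1×+1.69) / 3 = (+4.490) / 3 = +1.497 V.
E° values themselves are not directly additive — weighting by electron count is essential.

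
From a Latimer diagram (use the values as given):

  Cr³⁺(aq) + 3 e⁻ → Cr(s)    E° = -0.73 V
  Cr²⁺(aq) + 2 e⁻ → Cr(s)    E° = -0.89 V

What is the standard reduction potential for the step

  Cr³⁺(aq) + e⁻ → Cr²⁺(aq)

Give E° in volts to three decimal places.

-0.410 V

Sequential free energies add, so n₃E°₃ = n₁E°₁ + n₂E°₂.
With n₃ = 3, and the known step contributing 2×(-0.89) V, the unknown satisfies 1·E° = 3×(-0.73) − 2×(-0.89) = -0.410.
E° = -0.410 / 1 = -0.410 V.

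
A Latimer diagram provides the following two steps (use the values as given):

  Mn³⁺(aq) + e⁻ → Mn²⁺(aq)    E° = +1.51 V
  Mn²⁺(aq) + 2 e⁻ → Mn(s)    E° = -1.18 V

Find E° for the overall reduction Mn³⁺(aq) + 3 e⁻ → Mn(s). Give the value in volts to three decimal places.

-0.283 V

Since ΔG° = −nFE° is additive over sequential reductions, n₃E°₃ = n₁E°₁ + n₂E°₂.
E°₃ = (1×+1.51 + 2×-1.18) / 3 = (-0.850) / 3 = -0.283 V.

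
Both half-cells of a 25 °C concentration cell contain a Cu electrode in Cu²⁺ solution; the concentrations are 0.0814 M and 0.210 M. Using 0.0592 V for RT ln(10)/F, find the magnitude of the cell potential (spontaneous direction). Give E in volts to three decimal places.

For a concentration cell E°cell = 0. The 0.210 M side is the cathode (reduction is favoured where [Cu²⁺] is higher).
With n = 2, E = −(0.0592/2) log([Cu²⁺]ₐₙ/[Cu²⁺]꜀ₐₜ) = −(0.0592/2) log(0.0814/0.21) = −(0.0592/2)(-0.412) = +0.012 V.

+0.012 V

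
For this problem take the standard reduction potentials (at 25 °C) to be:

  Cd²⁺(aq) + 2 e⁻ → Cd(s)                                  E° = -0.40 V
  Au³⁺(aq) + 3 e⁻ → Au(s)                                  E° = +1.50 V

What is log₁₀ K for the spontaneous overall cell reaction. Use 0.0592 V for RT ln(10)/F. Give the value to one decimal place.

Cathode: Au³⁺/Au; anode: Cd²⁺/Cd. E°cell = +1.90 V, n = 6.
log K = nE°cell / 0.0592 = (6)(+1.90) / 0.0592 = 192.6.

192.6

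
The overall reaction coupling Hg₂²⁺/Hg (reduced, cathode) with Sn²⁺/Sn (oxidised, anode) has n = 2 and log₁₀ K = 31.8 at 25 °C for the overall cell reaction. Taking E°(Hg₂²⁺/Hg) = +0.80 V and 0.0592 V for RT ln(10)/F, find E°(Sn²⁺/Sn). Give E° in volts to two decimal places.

E°cell = (0.0592/n)·log K = (0.0592/2)(31.8) = +0.941 V.
Since Hg₂²⁺/Hg is the cathode and Sn²⁺/Sn the anode, E°cell = E°(Hg₂²⁺/Hg) − E°(Sn²⁺/Sn).
So E°(Sn²⁺/Sn) = E°(Hg₂²⁺/Hg) − E°cell = (+0.80) − (+0.941) = -0.14 V.

-0.14 V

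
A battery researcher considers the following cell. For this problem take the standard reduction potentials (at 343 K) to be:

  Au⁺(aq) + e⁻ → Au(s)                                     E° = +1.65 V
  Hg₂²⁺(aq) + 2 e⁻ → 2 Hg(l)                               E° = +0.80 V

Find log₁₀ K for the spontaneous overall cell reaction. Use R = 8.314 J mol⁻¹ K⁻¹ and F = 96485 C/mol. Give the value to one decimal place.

Cathode: Au⁺/Au; anode: Hg₂²⁺/Hg. E°cell = (+1.65) − (+0.80) = +0.85 V, with n = 2.
ΔG° = −nFE° = −RT ln K, so ln K = nFE°/(RT) = (2)(96485)(+0.85) / ((8.314)(343)) = 57.518.
log₁₀ K = 57.518 / ln 10 = 25.0.

25.0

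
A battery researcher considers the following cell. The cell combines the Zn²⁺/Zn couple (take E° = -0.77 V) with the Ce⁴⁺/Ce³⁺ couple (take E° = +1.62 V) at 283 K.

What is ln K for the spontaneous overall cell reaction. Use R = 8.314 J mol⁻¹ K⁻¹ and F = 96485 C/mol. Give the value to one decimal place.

Cathode: Ce⁴⁺/Ce³⁺; anode: Zn²⁺/Zn. E°cell = (+1.62) − (-0.77) = +2.39 V, with n = 2.
ΔG° = −nFE° = −RT ln K, so ln K = nFE°/(RT) = (2)(96485)(+2.39) / ((8.314)(283)) = 196.016.

196.0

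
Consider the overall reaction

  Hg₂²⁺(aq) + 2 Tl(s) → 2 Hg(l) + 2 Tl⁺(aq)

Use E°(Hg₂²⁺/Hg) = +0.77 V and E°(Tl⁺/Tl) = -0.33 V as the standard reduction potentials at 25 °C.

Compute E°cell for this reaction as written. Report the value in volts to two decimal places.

+1.10 V

The Hg₂²⁺/Hg couple has the higher reduction potential, so it is the cathode; Tl⁺/Tl is oxidised at the anode.
E°cell = E°(cathode) − E°(anode) = (+0.77) − (-0.33) = +1.10 V.
Since E°cell > 0, the reaction is spontaneous under standard conditions.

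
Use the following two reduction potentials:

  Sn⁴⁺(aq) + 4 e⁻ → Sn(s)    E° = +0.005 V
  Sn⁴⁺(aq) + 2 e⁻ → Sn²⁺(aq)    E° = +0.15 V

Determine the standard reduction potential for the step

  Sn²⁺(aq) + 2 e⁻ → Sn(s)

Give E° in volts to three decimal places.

Sequential free energies add, so n₃E°₃ = n₁E°₁ + n₂E°₂.
With n₃ = 4, and the known step contributing 2×(+0.15) V, the unknown satisfies 2·E° = 4×(+0.005) − 2×(+0.15) = -0.280.
E° = -0.280 / 2 = -0.140 V.

-0.140 V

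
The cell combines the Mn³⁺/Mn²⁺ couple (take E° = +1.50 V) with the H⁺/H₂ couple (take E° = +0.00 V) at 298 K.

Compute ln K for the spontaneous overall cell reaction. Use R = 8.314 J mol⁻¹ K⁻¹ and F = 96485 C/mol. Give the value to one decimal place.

116.8

Cathode: Mn³⁺/Mn²⁺; anode: H⁺/H₂. E°cell = (+1.50) − (+0.00) = +1.50 V, with n = 2.
ΔG° = −nFE° = −RT ln K, so ln K = nFE°/(RT) = (2)(96485)(+1.50) / ((8.314)(298)) = 116.830.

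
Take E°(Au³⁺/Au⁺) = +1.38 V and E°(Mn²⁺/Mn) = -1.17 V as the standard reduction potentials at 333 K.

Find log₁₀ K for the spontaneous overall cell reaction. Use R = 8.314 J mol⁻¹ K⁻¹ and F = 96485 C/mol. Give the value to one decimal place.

Cathode: Au³⁺/Au⁺; anode: Mn²⁺/Mn. E°cell = (+1.38) − (-1.17) = +2.55 V, with n = 2.
ΔG° = −nFE° = −RT ln K, so ln K = nFE°/(RT) = (2)(96485)(+2.55) / ((8.314)(333)) = 177.736.
log₁₀ K = 177.736 / ln 10 = 77.2.

77.2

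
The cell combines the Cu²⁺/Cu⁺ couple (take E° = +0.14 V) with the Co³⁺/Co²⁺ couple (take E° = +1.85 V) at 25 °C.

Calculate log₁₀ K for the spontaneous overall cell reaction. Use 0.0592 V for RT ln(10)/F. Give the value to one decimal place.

28.9

Cathode: Co³⁺/Co²⁺; anode: Cu²⁺/Cu⁺. E°cell = +1.71 V, n = 1.
log K = nE°cell / 0.0592 = (1)(+1.71) / 0.0592 = 28.9.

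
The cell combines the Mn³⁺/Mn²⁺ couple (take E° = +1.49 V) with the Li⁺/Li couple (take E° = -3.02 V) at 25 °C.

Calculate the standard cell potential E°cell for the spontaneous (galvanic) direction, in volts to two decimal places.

+4.51 V

The Mn³⁺/Mn²⁺ couple has the higher reduction potential, so it is the cathode; Li⁺/Li is oxidised at the anode.
E°cell = E°(cathode) − E°(anode) = (+1.49) − (-3.02) = +4.51 V.
Since E°cell > 0, the reaction is spontaneous under standard conditions.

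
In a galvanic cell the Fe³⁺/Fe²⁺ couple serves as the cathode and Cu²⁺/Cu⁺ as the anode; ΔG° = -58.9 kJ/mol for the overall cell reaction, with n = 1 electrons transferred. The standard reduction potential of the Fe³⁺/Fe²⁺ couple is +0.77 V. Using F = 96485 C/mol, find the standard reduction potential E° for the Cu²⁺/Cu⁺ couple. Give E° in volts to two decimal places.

E°cell = −ΔG°/(nF) = −(-58.9×10³)/((1)(96485)) = +0.610 V.
Since Fe³⁺/Fe²⁺ is the cathode and Cu²⁺/Cu⁺ the anode, E°cell = E°(Fe³⁺/Fe²⁺) − E°(Cu²⁺/Cu⁺).
So E°(Cu²⁺/Cu⁺) = E°(Fe³⁺/Fe²⁺) − E°cell = (+0.77) − (+0.610) = +0.16 V.

+0.16 V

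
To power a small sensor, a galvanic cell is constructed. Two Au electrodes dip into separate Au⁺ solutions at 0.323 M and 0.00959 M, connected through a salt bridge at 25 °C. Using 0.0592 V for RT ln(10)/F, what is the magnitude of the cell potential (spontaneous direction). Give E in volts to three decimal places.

For a concentration cell E°cell = 0. The 0.323 M side is the cathode (reduction is favoured where [Au⁺] is higher).
With n = 1, E = −(0.0592/1) log([Au⁺]ₐₙ/[Au⁺]꜀ₐₜ) = −(0.0592/1) log(0.00959/0.323) = −(0.0592/1)(-1.527) = +0.090 V.

+0.090 V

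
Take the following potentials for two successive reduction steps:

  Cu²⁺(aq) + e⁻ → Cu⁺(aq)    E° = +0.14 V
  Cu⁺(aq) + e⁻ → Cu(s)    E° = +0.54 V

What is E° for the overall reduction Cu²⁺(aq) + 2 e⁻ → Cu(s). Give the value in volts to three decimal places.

+0.340 V

Adding the free-energy changes (−nFE°) of the two steps gives −n₃FE°₃ = −n₁FE°₁ − n₂FE°₂.
E°₃ = (1×+0.14 + 1×+0.54) / 2 = (+0.680) / 2 = +0.340 V.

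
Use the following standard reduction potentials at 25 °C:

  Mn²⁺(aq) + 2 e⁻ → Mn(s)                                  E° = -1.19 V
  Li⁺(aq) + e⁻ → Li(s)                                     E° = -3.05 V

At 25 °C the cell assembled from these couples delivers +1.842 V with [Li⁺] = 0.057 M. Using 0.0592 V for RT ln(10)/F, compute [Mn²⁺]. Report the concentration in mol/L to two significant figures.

0.00080 M

Mn²⁺/Mn is the cathode, Li⁺/Li the anode: E°cell = +1.86 V, n = 2.
Overall reaction: Mn²⁺(aq) + 2 Li(s) → Mn(s) + 2 Li⁺(aq); Q = [Li⁺]^2/[Mn²⁺]^1.
From E = E° − (0.0592/n) log Q: log Q = (E° − E)·n/0.0592 = (+1.86 − (+1.842))·2/0.0592 = 0.6081.
So 1·log[Mn²⁺] = 2·log(0.057) − log Q = -2.4883 − (0.6081) = -3.0964; [Mn²⁺] = 10^(-3.0964) ≈ 0.00080 M.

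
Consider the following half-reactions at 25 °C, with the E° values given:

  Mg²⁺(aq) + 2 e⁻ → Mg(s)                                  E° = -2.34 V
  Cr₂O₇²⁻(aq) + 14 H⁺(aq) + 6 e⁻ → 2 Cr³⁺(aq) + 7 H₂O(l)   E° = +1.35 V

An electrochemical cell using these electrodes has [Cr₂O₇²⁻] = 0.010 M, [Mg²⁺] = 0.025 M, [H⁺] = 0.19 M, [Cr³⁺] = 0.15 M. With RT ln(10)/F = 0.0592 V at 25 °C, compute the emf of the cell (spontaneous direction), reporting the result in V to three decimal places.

+3.634 V

Cr₂O₇²⁻/Cr³⁺ is the cathode (higher E°), Mg²⁺/Mg the anode: E°cell = +1.35 − (-2.34) = +3.69 V, n = 6.
Overall: Cr₂O₇²⁻(aq) + 14 H⁺(aq) + 3 Mg(s) → 2 Cr³⁺(aq) + 7 H₂O(l) + 3 Mg²⁺(aq)
Q = [Cr³⁺]^2·[Mg²⁺]^3 / ([Cr₂O₇²⁻]·[H⁺]^14); log Q = 5.643.
E = E° − (0.0592/n) log Q = +3.69 − (0.0592/6)(5.643) = +3.634 V.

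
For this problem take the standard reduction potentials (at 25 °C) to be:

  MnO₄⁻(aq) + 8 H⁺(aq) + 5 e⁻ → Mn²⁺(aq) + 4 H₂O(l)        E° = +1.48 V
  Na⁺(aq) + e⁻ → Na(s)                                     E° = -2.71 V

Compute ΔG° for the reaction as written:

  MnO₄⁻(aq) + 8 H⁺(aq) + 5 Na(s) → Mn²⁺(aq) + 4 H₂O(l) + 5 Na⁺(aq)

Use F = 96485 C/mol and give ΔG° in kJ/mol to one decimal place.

-2021.4 kJ/mol

As written, MnO₄⁻/Mn²⁺ is reduced (cathode) and Na⁺/Na is oxidised (anode), so E°cell = (+1.48) − (-2.71) = +4.19 V.
Balancing electrons gives n = 5.
ΔG° = −nFE° = −(5)(96485)(+4.19) = -2,021,361 J = -2021.4 kJ/mol.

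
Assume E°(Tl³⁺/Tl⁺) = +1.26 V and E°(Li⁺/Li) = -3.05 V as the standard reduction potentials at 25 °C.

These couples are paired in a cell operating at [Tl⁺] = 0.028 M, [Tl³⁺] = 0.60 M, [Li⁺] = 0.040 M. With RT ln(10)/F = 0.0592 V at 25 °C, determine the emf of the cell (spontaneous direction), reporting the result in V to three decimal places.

+4.432 V

Tl³⁺/Tl⁺ is the cathode (higher E°), Li⁺/Li the anode: E°cell = +1.26 − (-3.05) = +4.31 V, n = 2.
Overall: Tl³⁺(aq) + 2 Li(s) → Tl⁺(aq) + 2 Li⁺(aq)
Q = [Tl⁺]·[Li⁺]^2 / ([Tl³⁺]); log Q = -4.127.
E = E° − (0.0592/n) log Q = +4.31 − (0.0592/2)(-4.127) = +4.432 V.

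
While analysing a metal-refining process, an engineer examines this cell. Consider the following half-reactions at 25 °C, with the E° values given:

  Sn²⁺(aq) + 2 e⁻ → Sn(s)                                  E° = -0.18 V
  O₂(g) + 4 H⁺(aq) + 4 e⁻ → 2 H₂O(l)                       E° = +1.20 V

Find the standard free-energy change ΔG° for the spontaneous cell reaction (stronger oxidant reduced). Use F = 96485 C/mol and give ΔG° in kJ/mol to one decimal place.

-532.6 kJ/mol

O₂/H₂O (E° = +1.20 V) is the cathode; Sn²⁺/Sn (E° = -0.18 V) is the anode, so E°cell = +1.38 V.
Balancing electrons gives n = 4 (lcm of 4 and 2).
ΔG° = −nFE° = −(4)(96485)(+1.38) = -532,597 J = -532.6 kJ/mol.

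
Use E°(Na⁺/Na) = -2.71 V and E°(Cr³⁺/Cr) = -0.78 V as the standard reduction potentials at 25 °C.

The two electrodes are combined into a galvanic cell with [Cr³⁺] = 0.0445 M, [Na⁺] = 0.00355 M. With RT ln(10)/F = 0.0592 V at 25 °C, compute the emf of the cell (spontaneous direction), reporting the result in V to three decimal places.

Cr³⁺/Cr is the cathode (higher E°), Na⁺/Na the anode: E°cell = -0.78 − (-2.71) = +1.93 V, n = 3.
Overall: Cr³⁺(aq) + 3 Na(s) → Cr(s) + 3 Na⁺(aq)
Q = [Na⁺]^3 / ([Cr³⁺]); log Q = -5.998.
E = E° − (0.0592/n) log Q = +1.93 − (0.0592/3)(-5.998) = +2.048 V.

+2.048 V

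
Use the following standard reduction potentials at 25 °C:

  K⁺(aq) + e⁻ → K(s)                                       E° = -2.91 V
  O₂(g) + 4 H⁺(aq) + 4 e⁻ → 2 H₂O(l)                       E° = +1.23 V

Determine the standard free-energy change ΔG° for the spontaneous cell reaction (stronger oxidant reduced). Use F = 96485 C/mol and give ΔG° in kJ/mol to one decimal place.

O₂/H₂O (E° = +1.23 V) is the cathode; K⁺/K (E° = -2.91 V) is the anode, so E°cell = +4.14 V.
Balancing electrons gives n = 4 (lcm of 4 and 1).
ΔG° = −nFE° = −(4)(96485)(+4.14) = -1,597,792 J = -1597.8 kJ/mol.

-1597.8 kJ/mol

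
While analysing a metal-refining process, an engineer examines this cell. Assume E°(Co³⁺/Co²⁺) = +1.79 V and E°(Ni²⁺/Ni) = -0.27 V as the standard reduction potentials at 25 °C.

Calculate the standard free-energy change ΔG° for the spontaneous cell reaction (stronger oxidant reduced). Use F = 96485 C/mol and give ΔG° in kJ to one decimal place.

Co³⁺/Co²⁺ (E° = +1.79 V) is the cathode; Ni²⁺/Ni (E° = -0.27 V) is the anode, so E°cell = +2.06 V.
Balancing electrons gives n = 2 (lcm of 1 and 2).
ΔG° = −nFE° = −(2)(96485)(+2.06) = -397,518 J = -397.5 kJ.

-397.5 kJ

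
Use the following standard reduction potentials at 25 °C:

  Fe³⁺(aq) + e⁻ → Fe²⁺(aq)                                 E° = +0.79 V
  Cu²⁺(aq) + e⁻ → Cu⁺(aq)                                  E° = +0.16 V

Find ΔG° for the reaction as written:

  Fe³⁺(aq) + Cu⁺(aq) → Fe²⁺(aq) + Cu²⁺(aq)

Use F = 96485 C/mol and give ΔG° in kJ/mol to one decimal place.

-60.8 kJ/mol

As written, Fe³⁺/Fe²⁺ is reduced (cathode) and Cu²⁺/Cu⁺ is oxidised (anode), so E°cell = (+0.79) − (+0.16) = +0.63 V.
Balancing electrons gives n = 1.
ΔG° = −nFE° = −(1)(96485)(+0.63) = -60,786 J = -60.8 kJ/mol.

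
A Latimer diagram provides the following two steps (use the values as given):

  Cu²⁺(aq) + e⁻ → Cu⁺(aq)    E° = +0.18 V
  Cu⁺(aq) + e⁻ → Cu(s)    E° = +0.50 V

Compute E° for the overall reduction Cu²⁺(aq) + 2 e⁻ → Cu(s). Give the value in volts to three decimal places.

Standard free energies of sequential steps add: ΔG°₃ = ΔG°₁ + ΔG°₂, so n₃E°₃ = n₁E°₁ + n₂E°₂.
E°₃ = (1×+0.18 + 1×+0.50) / 2 = (+0.680) / 2 = +0.340 V.

+0.340 V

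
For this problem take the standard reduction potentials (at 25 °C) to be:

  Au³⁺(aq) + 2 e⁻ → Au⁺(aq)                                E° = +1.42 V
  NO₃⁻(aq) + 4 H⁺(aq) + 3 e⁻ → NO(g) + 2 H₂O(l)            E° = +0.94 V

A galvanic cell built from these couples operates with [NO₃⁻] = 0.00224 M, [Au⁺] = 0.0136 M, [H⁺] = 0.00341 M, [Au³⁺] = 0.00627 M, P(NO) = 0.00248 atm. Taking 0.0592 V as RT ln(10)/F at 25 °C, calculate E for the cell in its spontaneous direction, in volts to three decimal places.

+0.666 V

Au³⁺/Au⁺ is the cathode (higher E°), NO₃⁻/NO the anode: E°cell = +1.42 − (+0.94) = +0.48 V, n = 6.
Overall: 3 Au³⁺(aq) + 2 NO(g) + 4 H₂O(l) → 3 Au⁺(aq) + 2 NO₃⁻(aq) + 8 H⁺(aq)
Q = [Au⁺]^3·[NO₃⁻]^2·[H⁺]^8 / ([Au³⁺]^3·P(NO)^2); log Q = -18.818.
E = E° − (0.0592/n) log Q = +0.48 − (0.0592/6)(-18.818) = +0.666 V.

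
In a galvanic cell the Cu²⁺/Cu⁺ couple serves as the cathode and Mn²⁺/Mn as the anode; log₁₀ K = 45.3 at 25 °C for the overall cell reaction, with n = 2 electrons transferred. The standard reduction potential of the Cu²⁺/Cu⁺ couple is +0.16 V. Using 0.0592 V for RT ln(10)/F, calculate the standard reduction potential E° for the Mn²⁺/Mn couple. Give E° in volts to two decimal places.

E°cell = (0.0592/n)·log K = (0.0592/2)(45.3) = +1.341 V.
Since Cu²⁺/Cu⁺ is the cathode and Mn²⁺/Mn the anode, E°cell = E°(Cu²⁺/Cu⁺) − E°(Mn²⁺/Mn).
So E°(Mn²⁺/Mn) = E°(Cu²⁺/Cu⁺) − E°cell = (+0.16) − (+1.341) = -1.18 V.

-1.18 V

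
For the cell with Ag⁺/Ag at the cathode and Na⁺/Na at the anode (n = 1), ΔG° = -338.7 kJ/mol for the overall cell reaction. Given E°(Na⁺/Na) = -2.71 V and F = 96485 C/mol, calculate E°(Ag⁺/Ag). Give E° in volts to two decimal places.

E°cell = −ΔG°/(nF) = −(-338.7×10³)/((1)(96485)) = +3.510 V.
Since Ag⁺/Ag is the cathode and Na⁺/Na the anode, E°cell = E°(Ag⁺/Ag) − E°(Na⁺/Na).
So E°(Ag⁺/Ag) = E°cell + E°(Na⁺/Na) = +3.510 + (-2.71) = +0.80 V.

+0.80 V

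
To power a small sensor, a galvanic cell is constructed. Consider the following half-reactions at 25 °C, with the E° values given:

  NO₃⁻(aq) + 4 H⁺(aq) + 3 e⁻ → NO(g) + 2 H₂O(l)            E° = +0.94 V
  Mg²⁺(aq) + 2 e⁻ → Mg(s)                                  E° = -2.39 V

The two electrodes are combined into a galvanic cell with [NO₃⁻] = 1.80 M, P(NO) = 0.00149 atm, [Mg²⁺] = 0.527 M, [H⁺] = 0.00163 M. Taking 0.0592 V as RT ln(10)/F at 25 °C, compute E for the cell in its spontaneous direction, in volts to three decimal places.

NO₃⁻/NO is the cathode (higher E°), Mg²⁺/Mg the anode: E°cell = +0.94 − (-2.39) = +3.33 V, n = 6.
Overall: 2 NO₃⁻(aq) + 8 H⁺(aq) + 3 Mg(s) → 2 NO(g) + 4 H₂O(l) + 3 Mg²⁺(aq)
Q = P(NO)^2·[Mg²⁺]^3 / ([NO₃⁻]^2·[H⁺]^8); log Q = 15.304.
E = E° − (0.0592/n) log Q = +3.33 − (0.0592/6)(15.304) = +3.179 V.

+3.179 V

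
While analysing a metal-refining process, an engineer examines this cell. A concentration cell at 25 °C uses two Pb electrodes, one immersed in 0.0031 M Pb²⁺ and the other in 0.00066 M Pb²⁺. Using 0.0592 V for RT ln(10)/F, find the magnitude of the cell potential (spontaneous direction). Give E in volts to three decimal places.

For a concentration cell E°cell = 0. The 0.0031 M side is the cathode (reduction is favoured where [Pb²⁺] is higher).
With n = 2, E = −(0.0592/2) log([Pb²⁺]ₐₙ/[Pb²⁺]꜀ₐₜ) = −(0.0592/2) log(0.00066/0.0031) = −(0.0592/2)(-0.672) = +0.020 V.

+0.020 V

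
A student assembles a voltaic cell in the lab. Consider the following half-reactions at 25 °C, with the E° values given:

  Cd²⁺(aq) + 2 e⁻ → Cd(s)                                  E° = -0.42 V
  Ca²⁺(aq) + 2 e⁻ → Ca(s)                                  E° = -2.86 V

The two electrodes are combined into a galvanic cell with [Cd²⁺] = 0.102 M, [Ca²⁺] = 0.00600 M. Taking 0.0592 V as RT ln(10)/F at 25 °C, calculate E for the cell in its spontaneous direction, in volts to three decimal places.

Cd²⁺/Cd is the cathode (higher E°), Ca²⁺/Ca the anode: E°cell = -0.42 − (-2.86) = +2.44 V, n = 2.
Overall: Cd²⁺(aq) + Ca(s) → Cd(s) + Ca²⁺(aq)
Q = [Ca²⁺] / ([Cd²⁺]); log Q = -1.230.
E = E° − (0.0592/n) log Q = +2.44 − (0.0592/2)(-1.230) = +2.476 V.

+2.476 V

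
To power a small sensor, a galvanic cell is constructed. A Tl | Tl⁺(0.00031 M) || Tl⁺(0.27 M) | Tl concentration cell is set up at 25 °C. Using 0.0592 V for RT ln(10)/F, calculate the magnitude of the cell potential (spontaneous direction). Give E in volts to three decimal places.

+0.174 V

For a concentration cell E°cell = 0. The 0.27 M side is the cathode (reduction is favoured where [Tl⁺] is higher).
With n = 1, E = −(0.0592/1) log([Tl⁺]ₐₙ/[Tl⁺]꜀ₐₜ) = −(0.0592/1) log(0.00031/0.27) = −(0.0592/1)(-2.940) = +0.174 V.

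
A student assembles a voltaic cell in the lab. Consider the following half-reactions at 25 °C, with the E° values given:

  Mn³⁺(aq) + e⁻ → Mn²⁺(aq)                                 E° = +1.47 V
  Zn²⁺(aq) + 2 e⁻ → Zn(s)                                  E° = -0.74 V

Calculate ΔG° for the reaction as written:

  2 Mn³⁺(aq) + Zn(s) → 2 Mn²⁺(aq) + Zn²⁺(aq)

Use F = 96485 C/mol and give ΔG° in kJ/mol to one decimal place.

As written, Mn³⁺/Mn²⁺ is reduced (cathode) and Zn²⁺/Zn is oxidised (anode), so E°cell = (+1.47) − (-0.74) = +2.21 V.
Balancing electrons gives n = 2.
ΔG° = −nFE° = −(2)(96485)(+2.21) = -426,464 J = -426.5 kJ/mol.

-426.5 kJ/mol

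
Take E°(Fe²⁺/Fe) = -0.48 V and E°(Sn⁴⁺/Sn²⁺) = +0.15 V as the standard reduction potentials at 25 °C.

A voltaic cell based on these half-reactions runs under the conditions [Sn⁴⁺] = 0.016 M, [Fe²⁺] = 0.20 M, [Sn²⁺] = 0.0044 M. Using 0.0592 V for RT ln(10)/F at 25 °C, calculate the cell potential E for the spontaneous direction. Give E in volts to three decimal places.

+0.667 V

Sn⁴⁺/Sn²⁺ is the cathode (higher E°), Fe²⁺/Fe the anode: E°cell = +0.15 − (-0.48) = +0.63 V, n = 2.
Overall: Sn⁴⁺(aq) + Fe(s) → Sn²⁺(aq) + Fe²⁺(aq)
Q = [Sn²⁺]·[Fe²⁺] / ([Sn⁴⁺]); log Q = -1.260.
E = E° − (0.0592/n) log Q = +0.63 − (0.0592/2)(-1.260) = +0.667 V.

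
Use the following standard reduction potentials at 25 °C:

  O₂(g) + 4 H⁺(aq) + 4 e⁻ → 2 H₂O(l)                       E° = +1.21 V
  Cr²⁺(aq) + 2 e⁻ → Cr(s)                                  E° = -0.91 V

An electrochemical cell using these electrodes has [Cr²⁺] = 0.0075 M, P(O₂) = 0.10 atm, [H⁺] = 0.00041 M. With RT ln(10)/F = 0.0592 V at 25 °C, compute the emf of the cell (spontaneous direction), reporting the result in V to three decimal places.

+1.968 V

O₂/H₂O is the cathode (higher E°), Cr²⁺/Cr the anode: E°cell = +1.21 − (-0.91) = +2.12 V, n = 4.
Overall: O₂(g) + 4 H⁺(aq) + 2 Cr(s) → 2 H₂O(l) + 2 Cr²⁺(aq)
Q = [Cr²⁺]^2 / (P(O₂)·[H⁺]^4); log Q = 10.299.
E = E° − (0.0592/n) log Q = +2.12 − (0.0592/4)(10.299) = +1.968 V.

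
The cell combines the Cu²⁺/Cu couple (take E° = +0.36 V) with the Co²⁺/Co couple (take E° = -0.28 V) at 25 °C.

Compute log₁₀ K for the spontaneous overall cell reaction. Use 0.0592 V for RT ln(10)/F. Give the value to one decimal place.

Cathode: Cu²⁺/Cu; anode: Co²⁺/Co. E°cell = +0.64 V, n = 2.
log K = nE°cell / 0.0592 = (2)(+0.64) / 0.0592 = 21.6.

21.6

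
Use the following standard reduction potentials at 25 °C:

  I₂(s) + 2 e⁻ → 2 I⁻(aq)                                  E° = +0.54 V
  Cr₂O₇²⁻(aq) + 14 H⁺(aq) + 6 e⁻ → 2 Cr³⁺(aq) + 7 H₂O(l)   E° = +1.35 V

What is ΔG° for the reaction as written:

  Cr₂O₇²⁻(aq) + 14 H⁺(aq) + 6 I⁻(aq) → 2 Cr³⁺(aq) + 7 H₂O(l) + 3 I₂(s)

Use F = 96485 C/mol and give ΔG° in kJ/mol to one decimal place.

-468.9 kJ/mol

As written, Cr₂O₇²⁻/Cr³⁺ is reduced (cathode) and I₂/I⁻ is oxidised (anode), so E°cell = (+1.35) − (+0.54) = +0.81 V.
Balancing electrons gives n = 6.
ΔG° = −nFE° = −(6)(96485)(+0.81) = -468,917 J = -468.9 kJ/mol.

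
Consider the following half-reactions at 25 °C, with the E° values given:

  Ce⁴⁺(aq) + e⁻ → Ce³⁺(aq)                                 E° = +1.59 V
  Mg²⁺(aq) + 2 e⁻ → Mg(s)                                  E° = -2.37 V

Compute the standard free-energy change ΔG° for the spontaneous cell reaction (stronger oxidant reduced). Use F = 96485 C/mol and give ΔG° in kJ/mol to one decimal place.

-764.2 kJ/mol

Ce⁴⁺/Ce³⁺ (E° = +1.59 V) is the cathode; Mg²⁺/Mg (E° = -2.37 V) is the anode, so E°cell = +3.96 V.
Balancing electrons gives n = 2 (lcm of 1 and 2).
ΔG° = −nFE° = −(2)(96485)(+3.96) = -764,161 J = -764.2 kJ/mol.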